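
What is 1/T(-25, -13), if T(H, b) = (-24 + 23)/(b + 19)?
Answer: -6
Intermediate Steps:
T(H, b) = -1/(19 + b)
1/T(-25, -13) = 1/(-1/(19 - 13)) = 1/(-1/6) = 1/(-1*⅙) = 1/(-⅙) = -6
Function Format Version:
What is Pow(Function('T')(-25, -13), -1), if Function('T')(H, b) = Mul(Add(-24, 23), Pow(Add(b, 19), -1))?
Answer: -6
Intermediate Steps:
Function('T')(H, b) = Mul(-1, Pow(Add(19, b), -1))
Pow(Function('T')(-25, -13), -1) = Pow(Mul(-1, Pow(Add(19, -13), -1)), -1) = Pow(Mul(-1, Pow(6, -1)), -1) = Pow(Mul(-1, Rational(1, 6)), -1) = Pow(Rational(-1, 6), -1) = -6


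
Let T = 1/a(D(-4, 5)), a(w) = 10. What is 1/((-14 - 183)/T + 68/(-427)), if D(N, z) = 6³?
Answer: -427/841258 ≈ -0.00050757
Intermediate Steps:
D(N, z) = 216
T = ⅒ (T = 1/10 = ⅒ ≈ 0.10000)
1/((-14 - 183)/T + 68/(-427)) = 1/((-14 - 183)/(⅒) + 68/(-427)) = 1/(-197*10 + 68*(-1/427)) = 1/(-1970 - 68/427) = 1/(-841258/427) = -427/841258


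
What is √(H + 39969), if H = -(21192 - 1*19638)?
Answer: √38415 ≈ 196.00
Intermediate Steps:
H = -1554 (H = -(21192 - 19638) = -1*1554 = -1554)
√(H + 39969) = √(-1554 + 39969) = √38415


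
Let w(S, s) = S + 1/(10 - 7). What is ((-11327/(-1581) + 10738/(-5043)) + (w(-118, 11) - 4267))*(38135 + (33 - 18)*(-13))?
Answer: -441605507255780/2657661 ≈ -1.6616e+8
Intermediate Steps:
w(S, s) = ⅓ + S (w(S, s) = S + 1/3 = S + ⅓ = ⅓ + S)
((-11327/(-1581) + 10738/(-5043)) + (w(-118, 11) - 4267))*(38135 + (33 - 18)*(-13)) = ((-11327/(-1581) + 10738/(-5043)) + ((⅓ - 118) - 4267))*(38135 + (33 - 18)*(-13)) = ((-11327*(-1/1581) + 10738*(-1/5043)) + (-353/3 - 4267))*(38135 + 15*(-13)) = ((11327/1581 - 10738/5043) - 13154/3)*(38135 - 195) = (4460587/885887 - 13154/3)*37940 = -11639575837/2657661*37940 = -441605507255780/2657661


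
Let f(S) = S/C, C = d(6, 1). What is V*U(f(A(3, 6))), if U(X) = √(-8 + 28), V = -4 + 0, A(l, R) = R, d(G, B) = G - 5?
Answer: -8*√5 ≈ -17.889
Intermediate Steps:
d(G, B) = -5 + G
C = 1 (C = -5 + 6 = 1)
f(S) = S (f(S) = S/1 = S*1 = S)
V = -4
U(X) = 2*√5 (U(X) = √20 = 2*√5)
V*U(f(A(3, 6))) = -8*√5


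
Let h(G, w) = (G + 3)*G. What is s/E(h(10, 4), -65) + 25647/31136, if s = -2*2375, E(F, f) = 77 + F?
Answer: -142587071/6445152 ≈ -22.123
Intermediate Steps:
h(G, w) = G*(3 + G) (h(G, w) = (3 + G)*G = G*(3 + G))
s = -4750
s/E(h(10, 4), -65) + 25647/31136 = -4750/(77 + 10*(3 + 10)) + 25647/31136 = -4750/(77 + 10*13) + 25647*(1/31136) = -4750/(77 + 130) + 25647/31136 = -4750/207 + 25647/31136 = -142587071/6445152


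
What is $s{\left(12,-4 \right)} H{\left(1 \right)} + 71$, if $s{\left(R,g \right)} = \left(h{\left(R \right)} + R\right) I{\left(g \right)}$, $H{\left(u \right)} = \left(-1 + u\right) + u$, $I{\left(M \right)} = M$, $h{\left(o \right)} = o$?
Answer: $-25$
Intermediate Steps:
$H{\left(u \right)} = -1 + 2 u$
$s{\left(R,g \right)} = 2 R g$ ($s{\left(R,g \right)} = \left(R + R\right) g = 2 R g$)
$s{\left(12,-4 \right)} H{\left(1 \right)} + 71 = 2 \cdot 12 \left(-4\right) \left(-1 + 2 \cdot 1\right) + 71 = - 96 \left(-1 + 2\right) + 71 = \left(-96\right) 1 + 71 = -96 + 71 = -25$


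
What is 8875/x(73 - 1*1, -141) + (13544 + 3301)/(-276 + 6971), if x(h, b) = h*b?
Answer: 22318463/13593528 ≈ 1.6418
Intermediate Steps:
x(h, b) = b*h
8875/x(73 - 1*1, -141) + (13544 + 3301)/(-276 + 6971) = 8875/((-141*(73 - 1*1))) + (13544 + 3301)/(-276 + 6971) = 8875/((-141*(73 - 1))) + 16845/6695 = 8875/((-141*72)) + 16845*(1/6695) = 8875/(-10152) + 3369/1339 = 8875*(-1/10152) + 3369/1339 = -8875/10152 + 3369/1339 = 22318463/13593528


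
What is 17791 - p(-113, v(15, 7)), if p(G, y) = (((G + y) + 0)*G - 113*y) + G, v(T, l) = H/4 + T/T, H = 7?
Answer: 11513/2 ≈ 5756.5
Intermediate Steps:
v(T, l) = 11/4 (v(T, l) = 7/4 + T/T = 7*(1/4) + 1 = 7/4 + 1 = 11/4)
p(G, y) = G - 113*y + G*(G + y) (p(G, y) = ((G + y)*G - 113*y) + G = (G*(G + y) - 113*y) + G = (-113*y + G*(G + y)) + G = G - 113*y + G*(G + y))
17791 - p(-113, v(15, 7)) = 17791 - (-113 + (-113)**2 - 113*11/4 - 113*11/4) = 17791 - (-113 + 12769 - 1243/4 - 1243/4) = 17791 - 1*24069/2 = 17791 - 24069/2 = 11513/2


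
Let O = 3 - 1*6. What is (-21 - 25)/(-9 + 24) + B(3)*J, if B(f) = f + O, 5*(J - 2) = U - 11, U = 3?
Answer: -46/15 ≈ -3.0667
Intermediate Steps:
O = -3 (O = 3 - 6 = -3)
J = ⅖ (J = 2 + (3 - 11)/5 = 2 + (⅕)*(-8) = 2 - 8/5 = ⅖ ≈ 0.40000)
B(f) = -3 + f (B(f) = f - 3 = -3 + f)
(-21 - 25)/(-9 + 24) + B(3)*J = (-21 - 25)/(-9 + 24) + (-3 + 3)*(⅖) = -46/15 + 0*(⅖) = -46*1/15 + 0 = -46/15 + 0 = -46/15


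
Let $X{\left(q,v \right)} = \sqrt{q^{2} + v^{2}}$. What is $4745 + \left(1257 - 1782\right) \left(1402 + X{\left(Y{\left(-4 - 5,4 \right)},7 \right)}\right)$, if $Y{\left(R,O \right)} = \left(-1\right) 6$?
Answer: $-731305 - 525 \sqrt{85} \approx -7.3615 \cdot 10^{5}$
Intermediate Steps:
$Y{\left(R,O \right)} = -6$
$4745 + \left(1257 - 1782\right) \left(1402 + X{\left(Y{\left(-4 - 5,4 \right)},7 \right)}\right) = 4745 + \left(1257 - 1782\right) \left(1402 + \sqrt{\left(-6\right)^{2} + 7^{2}}\right) = 4745 - 525 \left(1402 + \sqrt{36 + 49}\right) = 4745 - 525 \left(1402 + \sqrt{85}\right) = 4745 - \left(736050 + 525 \sqrt{85}\right) = -731305 - 525 \sqrt{85}$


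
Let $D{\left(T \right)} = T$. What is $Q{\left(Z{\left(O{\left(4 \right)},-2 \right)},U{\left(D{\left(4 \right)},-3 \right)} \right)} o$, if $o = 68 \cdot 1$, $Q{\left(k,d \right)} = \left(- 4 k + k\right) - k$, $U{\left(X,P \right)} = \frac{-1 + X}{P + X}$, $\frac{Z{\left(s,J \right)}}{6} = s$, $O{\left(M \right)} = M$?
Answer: $-6528$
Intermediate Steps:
$Z{\left(s,J \right)} = 6 s$
$U{\left(X,P \right)} = \frac{-1 + X}{P + X}$
$Q{\left(k,d \right)} = - 4 k$ ($Q{\left(k,d \right)} = - 3 k - k = - 4 k$)
$o = 68$
$Q{\left(Z{\left(O{\left(4 \right)},-2 \right)},U{\left(D{\left(4 \right)},-3 \right)} \right)} o = - 4 \cdot 6 \cdot 4 \cdot 68 = \left(-4\right) 24 \cdot 68 = \left(-96\right) 68 = -6528$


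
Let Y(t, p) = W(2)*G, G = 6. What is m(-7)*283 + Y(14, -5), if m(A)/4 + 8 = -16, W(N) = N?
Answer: -27156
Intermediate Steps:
Y(t, p) = 12 (Y(t, p) = 2*6 = 12)
m(A) = -96 (m(A) = -32 + 4*(-16) = -32 - 64 = -96)
m(-7)*283 + Y(14, -5) = -96*283 + 12 = -27168 + 12 = -27156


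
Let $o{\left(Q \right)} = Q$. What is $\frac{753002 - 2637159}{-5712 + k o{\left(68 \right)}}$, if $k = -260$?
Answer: $\frac{1884157}{23392} \approx 80.547$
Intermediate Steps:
$\frac{753002 - 2637159}{-5712 + k o{\left(68 \right)}} = \frac{753002 - 2637159}{-5712 - 17680} = - \frac{1884157}{-5712 - 17680} = - \frac{1884157}{-23392} = \left(-1884157\right) \left(- \frac{1}{23392}\right) = \frac{1884157}{23392}$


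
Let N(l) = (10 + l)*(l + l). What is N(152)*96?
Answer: 4727808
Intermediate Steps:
N(l) = 2*l*(10 + l) (N(l) = (10 + l)*(2*l) = 2*l*(10 + l))
N(152)*96 = (2*152*(10 + 152))*96 = (2*152*162)*96 = 49248*96 = 4727808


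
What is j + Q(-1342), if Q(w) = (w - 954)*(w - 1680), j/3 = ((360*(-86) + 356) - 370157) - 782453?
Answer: 3388870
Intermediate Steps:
j = -3549642 (j = 3*(((360*(-86) + 356) - 370157) - 782453) = 3*(((-30960 + 356) - 370157) - 782453) = 3*((-30604 - 370157) - 782453) = 3*(-400761 - 782453) = 3*(-1183214) = -3549642)
Q(w) = (-1680 + w)*(-954 + w) (Q(w) = (-954 + w)*(-1680 + w) = (-1680 + w)*(-954 + w))
j + Q(-1342) = -3549642 + (1602720 + (-1342)**2 - 2634*(-1342)) = -3549642 + (1602720 + 1800964 + 3534828) = -3549642 + 6938512 = 3388870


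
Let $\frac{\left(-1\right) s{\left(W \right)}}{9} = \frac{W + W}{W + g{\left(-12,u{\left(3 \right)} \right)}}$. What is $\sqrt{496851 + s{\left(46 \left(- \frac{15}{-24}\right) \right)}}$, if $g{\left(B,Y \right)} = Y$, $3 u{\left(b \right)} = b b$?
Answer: $\frac{\sqrt{8013446889}}{127} \approx 704.87$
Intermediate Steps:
$u{\left(b \right)} = \frac{b^{2}}{3}$ ($u{\left(b \right)} = \frac{b b}{3} = \frac{b^{2}}{3}$)
$s{\left(W \right)} = - \frac{18 W}{3 + W}$ ($s{\left(W \right)} = - 9 \frac{W + W}{W + \frac{3^{2}}{3}} = - 9 \frac{2 W}{W + \frac{1}{3} \cdot 9} = - 9 \frac{2 W}{W + 3} = - 9 \frac{2 W}{3 + W} = - \frac{18 W}{3 + W}$)
$\sqrt{496851 + s{\left(46 \left(- \frac{15}{-24}\right) \right)}} = \sqrt{496851 - \frac{18 \cdot 46 \left(- \frac{15}{-24}\right)}{3 + 46 \left(- \frac{15}{-24}\right)}} = \sqrt{496851 - \frac{18 \cdot 46 \left(\left(-15\right) \left(- \frac{1}{24}\right)\right)}{3 + 46 \left(\left(-15\right) \left(- \frac{1}{24}\right)\right)}} = \sqrt{496851 - \frac{18 \cdot 46 \cdot \frac{5}{8}}{3 + 46 \cdot \frac{5}{8}}} = \sqrt{496851 - \frac{1035}{2 \left(3 + \frac{115}{4}\right)}} = \sqrt{496851 - \frac{1035}{2 \cdot \frac{127}{4}}} = \sqrt{496851 - \frac{1035}{2} \cdot \frac{4}{127}} = \sqrt{496851 - \frac{2070}{127}} = \sqrt{\frac{63098007}{127}} = \frac{\sqrt{8013446889}}{127}$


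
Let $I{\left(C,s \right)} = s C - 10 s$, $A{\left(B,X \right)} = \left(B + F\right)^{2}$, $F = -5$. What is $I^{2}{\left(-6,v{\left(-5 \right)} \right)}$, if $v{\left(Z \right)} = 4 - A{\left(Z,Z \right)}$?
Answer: $2359296$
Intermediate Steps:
$A{\left(B,X \right)} = \left(-5 + B\right)^{2}$ ($A{\left(B,X \right)} = \left(B - 5\right)^{2} = \left(-5 + B\right)^{2}$)
$v{\left(Z \right)} = 4 - \left(-5 + Z\right)^{2}$
$I{\left(C,s \right)} = - 10 s + C s$ ($I{\left(C,s \right)} = C s - 10 s = - 10 s + C s$)
$I^{2}{\left(-6,v{\left(-5 \right)} \right)} = \left(\left(4 - \left(-5 - 5\right)^{2}\right) \left(-10 - 6\right)\right)^{2} = \left(\left(4 - \left(-10\right)^{2}\right) \left(-16\right)\right)^{2} = \left(\left(4 - 100\right) \left(-16\right)\right)^{2} = \left(\left(-96\right) \left(-16\right)\right)^{2} = 1536^{2} = 2359296$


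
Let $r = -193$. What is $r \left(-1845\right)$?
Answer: $356085$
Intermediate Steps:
$r \left(-1845\right) = \left(-193\right) \left(-1845\right) = 356085$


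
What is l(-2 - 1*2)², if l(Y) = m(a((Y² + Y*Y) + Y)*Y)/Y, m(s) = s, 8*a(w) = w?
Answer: 49/4 ≈ 12.250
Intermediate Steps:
a(w) = w/8
l(Y) = Y²/4 + Y/8 (l(Y) = ((((Y² + Y*Y) + Y)/8)*Y)/Y = ((((Y² + Y²) + Y)/8)*Y)/Y = (((2*Y² + Y)/8)*Y)/Y = (((Y + 2*Y²)/8)*Y)/Y = ((Y²/4 + Y/8)*Y)/Y = (Y*(Y²/4 + Y/8))/Y = Y²/4 + Y/8)
l(-2 - 1*2)² = ((-2 - 1*2)*(1 + 2*(-2 - 1*2))/8)² = ((-2 - 2)*(1 + 2*(-2 - 2))/8)² = ((⅛)*(-4)*(1 + 2*(-4)))² = ((⅛)*(-4)*(1 - 8))² = ((⅛)*(-4)*(-7))² = (7/2)² = 49/4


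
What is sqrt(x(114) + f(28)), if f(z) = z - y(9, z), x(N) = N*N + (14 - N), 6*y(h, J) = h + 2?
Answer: sqrt(465198)/6 ≈ 113.68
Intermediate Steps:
y(h, J) = 1/3 + h/6 (y(h, J) = (h + 2)/6 = (2 + h)/6 = 1/3 + h/6)
x(N) = 14 + N**2 - N (x(N) = N**2 + (14 - N) = 14 + N**2 - N)
f(z) = -11/6 + z (f(z) = z - (1/3 + (1/6)*9) = z - (1/3 + 3/2) = z - 1*11/6 = z - 11/6 = -11/6 + z)
sqrt(x(114) + f(28)) = sqrt((14 + 114**2 - 1*114) + (-11/6 + 28)) = sqrt((14 + 12996 - 114) + 157/6) = sqrt(12896 + 157/6) = sqrt(77533/6) = sqrt(465198)/6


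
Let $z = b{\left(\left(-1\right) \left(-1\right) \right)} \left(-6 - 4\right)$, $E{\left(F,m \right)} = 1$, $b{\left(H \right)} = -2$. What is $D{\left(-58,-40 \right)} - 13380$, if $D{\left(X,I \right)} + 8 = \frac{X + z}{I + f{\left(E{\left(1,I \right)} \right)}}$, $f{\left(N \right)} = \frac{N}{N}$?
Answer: $- \frac{522094}{39} \approx -13387.0$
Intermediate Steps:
$f{\left(N \right)} = 1$
$z = 20$ ($z = - 2 \left(-6 - 4\right) = \left(-2\right) \left(-10\right) = 20$)
$D{\left(X,I \right)} = -8 + \frac{20 + X}{1 + I}$ ($D{\left(X,I \right)} = -8 + \frac{X + 20}{I + 1} = -8 + \frac{20 + X}{1 + I}$)
$D{\left(-58,-40 \right)} - 13380 = \frac{12 - 58 - -320}{1 - 40} - 13380 = \frac{12 - 58 + 320}{-39} - 13380 = \left(- \frac{1}{39}\right) 274 - 13380 = - \frac{274}{39} - 13380 = - \frac{522094}{39}$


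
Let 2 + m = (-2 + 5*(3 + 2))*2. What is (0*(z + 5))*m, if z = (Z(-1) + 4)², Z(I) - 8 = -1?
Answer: 0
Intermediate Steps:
Z(I) = 7 (Z(I) = 8 - 1 = 7)
z = 121 (z = (7 + 4)² = 11² = 121)
m = 44 (m = -2 + (-2 + 5*(3 + 2))*2 = -2 + (-2 + 5*5)*2 = -2 + (-2 + 25)*2 = -2 + 23*2 = -2 + 46 = 44)
(0*(z + 5))*m = (0*(121 + 5))*44 = (0*126)*44 = 0*44 = 0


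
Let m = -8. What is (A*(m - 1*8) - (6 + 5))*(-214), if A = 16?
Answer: 57138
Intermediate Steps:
(A*(m - 1*8) - (6 + 5))*(-214) = (16*(-8 - 1*8) - (6 + 5))*(-214) = (16*(-8 - 8) - 1*11)*(-214) = (16*(-16) - 11)*(-214) = (-256 - 11)*(-214) = -267*(-214) = 57138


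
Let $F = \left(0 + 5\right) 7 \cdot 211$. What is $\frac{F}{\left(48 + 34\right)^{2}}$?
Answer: $\frac{7385}{6724} \approx 1.0983$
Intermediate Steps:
$F = 7385$ ($F = 5 \cdot 7 \cdot 211 = 35 \cdot 211 = 7385$)
$\frac{F}{\left(48 + 34\right)^{2}} = \frac{7385}{\left(48 + 34\right)^{2}} = \frac{7385}{82^{2}} = \frac{7385}{6724}$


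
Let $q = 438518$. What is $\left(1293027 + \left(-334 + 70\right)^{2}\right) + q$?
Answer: $1801241$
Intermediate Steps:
$\left(1293027 + \left(-334 + 70\right)^{2}\right) + q = \left(1293027 + \left(-334 + 70\right)^{2}\right) + 438518 = \left(1293027 + \left(-264\right)^{2}\right) + 438518 = \left(1293027 + 69696\right) + 438518 = 1362723 + 438518 = 1801241$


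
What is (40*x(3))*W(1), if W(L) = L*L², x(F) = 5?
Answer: 200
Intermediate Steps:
W(L) = L³
(40*x(3))*W(1) = (40*5)*1³ = 200*1 = 200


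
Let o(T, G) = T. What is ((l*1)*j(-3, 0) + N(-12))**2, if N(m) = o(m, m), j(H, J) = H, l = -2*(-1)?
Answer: 324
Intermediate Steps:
l = 2
N(m) = m
((l*1)*j(-3, 0) + N(-12))**2 = ((2*1)*(-3) - 12)**2 = (2*(-3) - 12)**2 = (-6 - 12)**2 = (-18)**2 = 324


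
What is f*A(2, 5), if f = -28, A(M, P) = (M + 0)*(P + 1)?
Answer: -336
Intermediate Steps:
A(M, P) = M*(1 + P)
f*A(2, 5) = -56*(1 + 5) = -56*6 = -28*12 = -336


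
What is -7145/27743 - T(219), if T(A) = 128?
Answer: -3558249/27743 ≈ -128.26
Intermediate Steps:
-7145/27743 - T(219) = -7145/27743 - 1*128 = -7145*1/27743 - 128 = -7145/27743 - 128 = -3558249/27743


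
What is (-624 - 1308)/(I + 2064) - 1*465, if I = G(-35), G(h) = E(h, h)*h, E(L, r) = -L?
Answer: -392067/839 ≈ -467.30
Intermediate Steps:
G(h) = -h² (G(h) = (-h)*h = -h²)
I = -1225 (I = -1*(-35)² = -1*1225 = -1225)
(-624 - 1308)/(I + 2064) - 1*465 = (-624 - 1308)/(-1225 + 2064) - 1*465 = -1932/839 - 465 = -392067/839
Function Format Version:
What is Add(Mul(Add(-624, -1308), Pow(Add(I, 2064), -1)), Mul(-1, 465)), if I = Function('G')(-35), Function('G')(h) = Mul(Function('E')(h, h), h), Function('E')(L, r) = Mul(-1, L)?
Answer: Rational(-392067, 839) ≈ -467.30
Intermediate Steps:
Function('G')(h) = Mul(-1, Pow(h, 2)) (Function('G')(h) = Mul(Mul(-1, h), h) = Mul(-1, Pow(h, 2)))
I = -1225 (I = Mul(-1, Pow(-35, 2)) = Mul(-1, 1225) = -1225)
Add(Mul(Add(-624, -1308), Pow(Add(I, 2064), -1)), Mul(-1, 465)) = Add(Mul(Add(-624, -1308), Pow(Add(-1225, 2064), -1)), Mul(-1, 465)) = Add(Mul(-1932, Pow(839, -1)), -465) = Add(Mul(-1932, Rational(1, 839)), -465) = Add(Rational(-1932, 839), -465) = Rational(-392067, 839)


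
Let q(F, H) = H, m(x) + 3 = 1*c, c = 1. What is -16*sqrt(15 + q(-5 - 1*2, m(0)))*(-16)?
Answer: 256*sqrt(13) ≈ 923.02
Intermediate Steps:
m(x) = -2 (m(x) = -3 + 1*1 = -3 + 1 = -2)
-16*sqrt(15 + q(-5 - 1*2, m(0)))*(-16) = -16*sqrt(15 - 2)*(-16) = -16*sqrt(13)*(-16) = 256*sqrt(13)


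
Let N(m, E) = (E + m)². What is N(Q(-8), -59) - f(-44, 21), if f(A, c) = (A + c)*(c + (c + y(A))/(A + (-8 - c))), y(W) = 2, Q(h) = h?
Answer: 362427/73 ≈ 4964.8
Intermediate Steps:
f(A, c) = (A + c)*(c + (2 + c)/(-8 + A - c)) (f(A, c) = (A + c)*(c + (c + 2)/(A + (-8 - c))) = (A + c)*(c + (2 + c)/(-8 + A - c)))
N(Q(-8), -59) - f(-44, 21) = (-59 - 8)² - (21³ - 2*(-44) - 2*21 + 7*21² - 1*21*(-44)² + 7*(-44)*21)/(8 + 21 - 1*(-44)) = (-67)² - (9261 + 88 - 42 + 7*441 - 1*21*1936 - 6468)/(8 + 21 + 44) = 4489 - (9261 + 88 - 42 + 3087 - 40656 - 6468)/73 = 4489 - (-34730)/73 = 4489 - 1*(-34730/73) = 4489 + 34730/73 = 362427/73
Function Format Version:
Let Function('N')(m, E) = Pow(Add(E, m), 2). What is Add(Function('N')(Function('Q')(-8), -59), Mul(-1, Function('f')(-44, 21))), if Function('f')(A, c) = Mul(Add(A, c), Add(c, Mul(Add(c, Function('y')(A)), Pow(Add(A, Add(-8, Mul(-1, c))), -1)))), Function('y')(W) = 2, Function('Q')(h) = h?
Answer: Rational(362427, 73) ≈ 4964.8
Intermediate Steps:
Function('f')(A, c) = Mul(Add(A, c), Add(c, Mul(Pow(Add(-8, A, Mul(-1, c)), -1), Add(2, c)))) (Function('f')(A, c) = Mul(Add(A, c), Add(c, Mul(Add(c, 2), Pow(Add(A, Add(-8, Mul(-1, c))), -1)))) = Mul(Add(A, c), Add(c, Mul(Add(2, c), Pow(Add(-8, A, Mul(-1, c)), -1)))) = Mul(Add(A, c), Add(c, Mul(Pow(Add(-8, A, Mul(-1, c)), -1), Add(2, c)))))
Add(Function('N')(Function('Q')(-8), -59), Mul(-1, Function('f')(-44, 21))) = Add(Pow(Add(-59, -8), 2), Mul(-1, Mul(Pow(Add(8, 21, Mul(-1, -44)), -1), Add(Pow(21, 3), Mul(-2, -44), Mul(-2, 21), Mul(7, Pow(21, 2)), Mul(-1, 21, Pow(-44, 2)), Mul(7, -44, 21))))) = Add(Pow(-67, 2), Mul(-1, Mul(Pow(Add(8, 21, 44), -1), Add(9261, 88, -42, Mul(7, 441), Mul(-1, 21, 1936), -6468)))) = Add(4489, Mul(-1, Mul(Pow(73, -1), Add(9261, 88, -42, 3087, -40656, -6468)))) = Add(4489, Mul(-1, Mul(Rational(1, 73), -34730))) = Add(4489, Mul(-1, Rational(-34730, 73))) = Add(4489, Rational(34730, 73)) = Rational(362427, 73)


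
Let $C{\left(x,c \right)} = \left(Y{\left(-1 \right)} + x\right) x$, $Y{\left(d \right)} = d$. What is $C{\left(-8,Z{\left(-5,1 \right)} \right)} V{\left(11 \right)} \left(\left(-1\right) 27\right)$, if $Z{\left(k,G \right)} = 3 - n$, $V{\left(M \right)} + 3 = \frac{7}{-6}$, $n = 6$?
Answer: $8100$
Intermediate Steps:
$V{\left(M \right)} = - \frac{25}{6}$ ($V{\left(M \right)} = -3 + \frac{7}{-6} = -3 + 7 \left(- \frac{1}{6}\right) = -3 - \frac{7}{6} = - \frac{25}{6}$)
$Z{\left(k,G \right)} = -3$ ($Z{\left(k,G \right)} = 3 - 6 = -3$)
$C{\left(x,c \right)} = x \left(-1 + x\right)$ ($C{\left(x,c \right)} = \left(-1 + x\right) x = x \left(-1 + x\right)$)
$C{\left(-8,Z{\left(-5,1 \right)} \right)} V{\left(11 \right)} \left(\left(-1\right) 27\right) = - 8 \left(-1 - 8\right) \left(- \frac{25}{6}\right) \left(\left(-1\right) 27\right) = \left(-8\right) \left(-9\right) \left(- \frac{25}{6}\right) \left(-27\right) = 72 \left(- \frac{25}{6}\right) \left(-27\right) = \left(-300\right) \left(-27\right) = 8100$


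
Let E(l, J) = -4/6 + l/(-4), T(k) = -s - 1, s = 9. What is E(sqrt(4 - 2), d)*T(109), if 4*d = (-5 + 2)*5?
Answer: 20/3 + 5*sqrt(2)/2 ≈ 10.202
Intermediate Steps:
d = -15/4 (d = ((-5 + 2)*5)/4 = (-3*5)/4 = (1/4)*(-15) = -15/4 ≈ -3.7500)
T(k) = -10 (T(k) = -1*9 - 1 = -9 - 1 = -10)
E(l, J) = -2/3 - l/4 (E(l, J) = -4*1/6 + l*(-1/4) = -2/3 - l/4)
E(sqrt(4 - 2), d)*T(109) = (-2/3 - sqrt(4 - 2)/4)*(-10) = (-2/3 - sqrt(2)/4)*(-10) = 20/3 + 5*sqrt(2)/2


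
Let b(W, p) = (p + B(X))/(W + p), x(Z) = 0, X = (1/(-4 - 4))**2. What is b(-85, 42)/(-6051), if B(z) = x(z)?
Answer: 14/86731 ≈ 0.00016142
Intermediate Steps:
X = 1/64 (X = (1/(-8))**2 = (-1/8)**2 = 1/64 ≈ 0.015625)
B(z) = 0
b(W, p) = p/(W + p) (b(W, p) = (p + 0)/(W + p) = p/(W + p))
b(-85, 42)/(-6051) = (42/(-85 + 42))/(-6051) = (42/(-43))*(-1/6051) = (42*(-1/43))*(-1/6051) = -42/43*(-1/6051) = 14/86731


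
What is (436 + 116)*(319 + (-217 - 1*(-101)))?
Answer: 112056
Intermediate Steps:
(436 + 116)*(319 + (-217 - 1*(-101))) = 552*(319 + (-217 + 101)) = 552*(319 - 116) = 552*203 = 112056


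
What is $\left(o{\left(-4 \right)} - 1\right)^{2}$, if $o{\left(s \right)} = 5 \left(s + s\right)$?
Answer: $1681$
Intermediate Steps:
$o{\left(s \right)} = 10 s$ ($o{\left(s \right)} = 5 \cdot 2 s = 10 s$)
$\left(o{\left(-4 \right)} - 1\right)^{2} = \left(10 \left(-4\right) - 1\right)^{2} = \left(-40 + \left(-6 + 5\right)\right)^{2} = \left(-40 - 1\right)^{2} = \left(-41\right)^{2} = 1681$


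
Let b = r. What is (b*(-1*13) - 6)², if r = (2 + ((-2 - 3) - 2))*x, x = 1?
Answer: 3481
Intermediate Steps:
r = -5 (r = (2 + ((-2 - 3) - 2))*1 = (2 + (-5 - 2))*1 = (2 - 7)*1 = -5*1 = -5)
b = -5
(b*(-1*13) - 6)² = (-(-5)*13 - 6)² = (-5*(-13) - 6)² = (65 - 6)² = 59² = 3481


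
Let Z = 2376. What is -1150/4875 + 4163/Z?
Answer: 234163/154440 ≈ 1.5162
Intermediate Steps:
-1150/4875 + 4163/Z = -1150/4875 + 4163/2376 = -1150*1/4875 + 4163*(1/2376) = -46/195 + 4163/2376 = 234163/154440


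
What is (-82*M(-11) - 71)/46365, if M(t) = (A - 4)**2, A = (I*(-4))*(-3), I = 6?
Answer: -126413/15455 ≈ -8.1794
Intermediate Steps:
A = 72 (A = (6*(-4))*(-3) = -24*(-3) = 72)
M(t) = 4624 (M(t) = (72 - 4)**2 = 68**2 = 4624)
(-82*M(-11) - 71)/46365 = (-82*4624 - 71)/46365 = (-379168 - 71)*(1/46365) = -379239*1/46365 = -126413/15455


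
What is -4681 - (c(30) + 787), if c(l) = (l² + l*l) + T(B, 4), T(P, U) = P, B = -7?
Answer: -7261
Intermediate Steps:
c(l) = -7 + 2*l² (c(l) = (l² + l*l) - 7 = (l² + l²) - 7 = 2*l² - 7 = -7 + 2*l²)
-4681 - (c(30) + 787) = -4681 - ((-7 + 2*30²) + 787) = -4681 - ((-7 + 2*900) + 787) = -4681 - ((-7 + 1800) + 787) = -4681 - (1793 + 787) = -4681 - 1*2580 = -4681 - 2580 = -7261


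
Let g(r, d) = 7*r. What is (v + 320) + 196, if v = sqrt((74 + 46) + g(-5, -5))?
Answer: 516 + sqrt(85) ≈ 525.22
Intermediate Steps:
v = sqrt(85) (v = sqrt((74 + 46) + 7*(-5)) = sqrt(120 - 35) = sqrt(85) ≈ 9.2195)
(v + 320) + 196 = (sqrt(85) + 320) + 196 = (320 + sqrt(85)) + 196 = 516 + sqrt(85)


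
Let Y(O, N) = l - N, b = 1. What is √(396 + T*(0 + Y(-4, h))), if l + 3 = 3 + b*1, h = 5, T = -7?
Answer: 2*√106 ≈ 20.591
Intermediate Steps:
l = 1 (l = -3 + (3 + 1*1) = -3 + (3 + 1) = -3 + 4 = 1)
Y(O, N) = 1 - N
√(396 + T*(0 + Y(-4, h))) = √(396 - 7*(0 + (1 - 1*5))) = √(396 - 7*(0 + (1 - 5))) = √(396 - 7*(0 - 4)) = √(396 - 7*(-4)) = √(396 + 28) = √424 = 2*√106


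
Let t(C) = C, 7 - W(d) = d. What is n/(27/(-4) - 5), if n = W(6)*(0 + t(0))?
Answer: 0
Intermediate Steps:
W(d) = 7 - d
n = 0 (n = (7 - 1*6)*(0 + 0) = (7 - 6)*0 = 1*0 = 0)
n/(27/(-4) - 5) = 0/(27/(-4) - 5) = 0/(27*(-¼) - 5) = 0/(-27/4 - 5) = 0/(-47/4) = 0*(-4/47) = 0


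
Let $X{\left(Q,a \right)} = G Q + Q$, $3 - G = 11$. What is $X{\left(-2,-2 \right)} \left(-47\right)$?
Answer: $-658$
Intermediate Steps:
$G = -8$ ($G = 3 - 11 = -8$)
$X{\left(Q,a \right)} = - 7 Q$ ($X{\left(Q,a \right)} = - 8 Q + Q = - 7 Q$)
$X{\left(-2,-2 \right)} \left(-47\right) = \left(-7\right) \left(-2\right) \left(-47\right) = 14 \left(-47\right) = -658$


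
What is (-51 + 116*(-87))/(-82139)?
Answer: 10143/82139 ≈ 0.12349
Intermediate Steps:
(-51 + 116*(-87))/(-82139) = (-51 - 10092)*(-1/82139) = -10143*(-1/82139) = 10143/82139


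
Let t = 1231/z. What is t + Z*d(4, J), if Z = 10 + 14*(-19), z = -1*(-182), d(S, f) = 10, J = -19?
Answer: -464689/182 ≈ -2553.2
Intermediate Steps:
z = 182
t = 1231/182 ≈ 6.7637
Z = -256 (Z = 10 - 266 = -256)
t + Z*d(4, J) = 1231/182 - 256*10 = 1231/182 - 2560 = -464689/182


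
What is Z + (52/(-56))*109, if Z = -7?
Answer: -1515/14 ≈ -108.21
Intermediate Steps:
Z + (52/(-56))*109 = -7 + (52/(-56))*109 = -7 + (52*(-1/56))*109 = -7 - 13/14*109 = -7 - 1417/14 = -1515/14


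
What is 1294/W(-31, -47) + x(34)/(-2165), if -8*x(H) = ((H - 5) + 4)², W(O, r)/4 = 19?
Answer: 5623711/329080 ≈ 17.089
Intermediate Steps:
W(O, r) = 76 (W(O, r) = 4*19 = 76)
x(H) = -(-1 + H)²/8 (x(H) = -((H - 5) + 4)²/8 = -((-5 + H) + 4)²/8 = -(-1 + H)²/8)
1294/W(-31, -47) + x(34)/(-2165) = 1294/76 - (-1 + 34)²/8/(-2165) = 1294*(1/76) - ⅛*33²*(-1/2165) = 647/38 - ⅛*1089*(-1/2165) = 647/38 - 1089/8*(-1/2165) = 647/38 + 1089/17320 = 5623711/329080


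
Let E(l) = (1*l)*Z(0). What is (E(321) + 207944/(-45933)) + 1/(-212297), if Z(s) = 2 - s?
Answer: 6216277327541/9751438101 ≈ 637.47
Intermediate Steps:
E(l) = 2*l (E(l) = (1*l)*(2 - 1*0) = l*(2 + 0) = l*2 = 2*l)
(E(321) + 207944/(-45933)) + 1/(-212297) = (2*321 + 207944/(-45933)) + 1/(-212297) = (642 + 207944*(-1/45933)) - 1/212297 = (642 - 207944/45933) - 1/212297 = 29281042/45933 - 1/212297 = 6216277327541/9751438101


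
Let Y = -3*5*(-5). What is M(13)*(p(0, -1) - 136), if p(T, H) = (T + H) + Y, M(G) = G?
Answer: -806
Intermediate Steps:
Y = 75 (Y = -15*(-5) = 75)
p(T, H) = 75 + H + T (p(T, H) = (T + H) + 75 = (H + T) + 75 = 75 + H + T)
M(13)*(p(0, -1) - 136) = 13*((75 - 1 + 0) - 136) = 13*(74 - 136) = 13*(-62) = -806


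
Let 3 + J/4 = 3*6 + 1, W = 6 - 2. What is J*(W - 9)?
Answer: -320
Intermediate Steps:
W = 4
J = 64 (J = -12 + 4*(3*6 + 1) = -12 + 4*(18 + 1) = -12 + 4*19 = -12 + 76 = 64)
J*(W - 9) = 64*(4 - 9) = 64*(-5) = -320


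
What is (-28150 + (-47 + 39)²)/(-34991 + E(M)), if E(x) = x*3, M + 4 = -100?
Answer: 28086/35303 ≈ 0.79557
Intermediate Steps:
M = -104 (M = -4 - 100 = -104)
E(x) = 3*x
(-28150 + (-47 + 39)²)/(-34991 + E(M)) = (-28150 + (-47 + 39)²)/(-34991 + 3*(-104)) = (-28150 + (-8)²)/(-34991 - 312) = (-28150 + 64)/(-35303) = -28086*(-1/35303) = 28086/35303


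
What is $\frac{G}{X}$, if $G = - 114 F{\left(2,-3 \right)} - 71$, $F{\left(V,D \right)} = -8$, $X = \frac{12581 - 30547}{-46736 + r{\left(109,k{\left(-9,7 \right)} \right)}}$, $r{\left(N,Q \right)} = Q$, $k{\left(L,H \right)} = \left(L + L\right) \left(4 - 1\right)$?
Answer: $\frac{19675195}{8983} \approx 2190.3$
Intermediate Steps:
$k{\left(L,H \right)} = 6 L$ ($k{\left(L,H \right)} = 2 L 3 = 6 L$)
$X = \frac{8983}{23395}$ ($X = \frac{12581 - 30547}{-46736 + 6 \left(-9\right)} = - \frac{17966}{-46736 - 54} = - \frac{17966}{-46790} = \left(-17966\right) \left(- \frac{1}{46790}\right) = \frac{8983}{23395} \approx 0.38397$)
$G = 841$ ($G = \left(-114\right) \left(-8\right) - 71 = 912 - 71 = 841$)
$\frac{G}{X} = \frac{841}{\frac{8983}{23395}} = 841 \cdot \frac{23395}{8983} = \frac{19675195}{8983}$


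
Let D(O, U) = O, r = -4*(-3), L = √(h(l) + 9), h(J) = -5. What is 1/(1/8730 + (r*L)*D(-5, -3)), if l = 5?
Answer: -8730/1047599 ≈ -0.0083333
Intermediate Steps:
L = 2 (L = √(-5 + 9) = √4 = 2)
r = 12
1/(1/8730 + (r*L)*D(-5, -3)) = 1/(1/8730 + (12*2)*(-5)) = 1/(1/8730 + 24*(-5)) = 1/(1/8730 - 120) = 1/(-1047599/8730) = -8730/1047599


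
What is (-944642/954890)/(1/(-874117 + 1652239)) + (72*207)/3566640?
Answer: -2184705856231659/2838124058 ≈ -7.6977e+5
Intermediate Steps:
(-944642/954890)/(1/(-874117 + 1652239)) + (72*207)/3566640 = (-944642*1/954890)/(1/778122) + 14904*(1/3566640) = -472321/(477445*1/778122) + 621/148610 = -472321/477445*778122 + 621/148610 = -367523361162/477445 + 621/148610 = -2184705856231659/2838124058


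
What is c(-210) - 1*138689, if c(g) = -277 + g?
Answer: -139176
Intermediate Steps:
c(-210) - 1*138689 = (-277 - 210) - 1*138689 = -487 - 138689 = -139176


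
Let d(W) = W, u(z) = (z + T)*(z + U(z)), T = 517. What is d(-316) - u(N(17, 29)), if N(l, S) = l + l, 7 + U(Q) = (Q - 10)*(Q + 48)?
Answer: -1099561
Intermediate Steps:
U(Q) = -7 + (-10 + Q)*(48 + Q) (U(Q) = -7 + (Q - 10)*(Q + 48) = -7 + (-10 + Q)*(48 + Q))
N(l, S) = 2*l
u(z) = (517 + z)*(-487 + z² + 39*z) (u(z) = (z + 517)*(z + (-487 + z² + 38*z)) = (517 + z)*(-487 + z² + 39*z))
d(-316) - u(N(17, 29)) = -316 - (-251779 + (2*17)³ + 556*(2*17)² + 19676*(2*17)) = -316 - (-251779 + 34³ + 556*34² + 19676*34) = -316 - (-251779 + 39304 + 556*1156 + 668984) = -316 - (-251779 + 39304 + 642736 + 668984) = -316 - 1*1099245 = -316 - 1099245 = -1099561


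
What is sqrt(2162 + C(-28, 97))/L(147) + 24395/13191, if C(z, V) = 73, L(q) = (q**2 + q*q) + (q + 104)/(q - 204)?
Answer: 24395/13191 + 57*sqrt(2235)/2463175 ≈ 1.8505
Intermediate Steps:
L(q) = 2*q**2 + (104 + q)/(-204 + q) (L(q) = (q**2 + q**2) + (104 + q)/(-204 + q) = 2*q**2 + (104 + q)/(-204 + q))
sqrt(2162 + C(-28, 97))/L(147) + 24395/13191 = sqrt(2162 + 73)/(((104 + 147 - 408*147**2 + 2*147**3)/(-204 + 147))) + 24395/13191 = sqrt(2235)/(((104 + 147 - 408*21609 + 2*3176523)/(-57))) + 24395*(1/13191) = sqrt(2235)/((-(104 + 147 - 8816472 + 6353046)/57)) + 24395/13191 = sqrt(2235)/((-1/57*(-2463175))) + 24395/13191 = sqrt(2235)/(2463175/57) + 24395/13191 = sqrt(2235)*(57/2463175) + 24395/13191 = 57*sqrt(2235)/2463175 + 24395/13191 = 24395/13191 + 57*sqrt(2235)/2463175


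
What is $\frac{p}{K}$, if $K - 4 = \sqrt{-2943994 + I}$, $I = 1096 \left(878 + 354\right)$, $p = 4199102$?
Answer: $\frac{8398204}{796869} - \frac{2099551 i \sqrt{1593722}}{796869} \approx 10.539 - 3326.2 i$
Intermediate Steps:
$I = 1350272$ ($I = 1096 \cdot 1232 = 1350272$)
$K = 4 + i \sqrt{1593722}$ ($K = 4 + \sqrt{-2943994 + 1350272} = 4 + \sqrt{-1593722} = 4 + i \sqrt{1593722} \approx 4.0 + 1262.4 i$)
$\frac{p}{K} = \frac{4199102}{4 + i \sqrt{1593722}}$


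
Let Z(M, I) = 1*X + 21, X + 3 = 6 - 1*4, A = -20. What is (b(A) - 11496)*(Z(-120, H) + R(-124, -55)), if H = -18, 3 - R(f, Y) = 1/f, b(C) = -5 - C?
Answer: -32755293/124 ≈ -2.6416e+5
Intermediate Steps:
X = -1 (X = -3 + (6 - 1*4) = -3 + (6 - 4) = -3 + 2 = -1)
R(f, Y) = 3 - 1/f
Z(M, I) = 20 (Z(M, I) = 1*(-1) + 21 = -1 + 21 = 20)
(b(A) - 11496)*(Z(-120, H) + R(-124, -55)) = ((-5 - 1*(-20)) - 11496)*(20 + (3 - 1/(-124))) = ((-5 + 20) - 11496)*(20 + (3 - 1*(-1/124))) = (15 - 11496)*(20 + (3 + 1/124)) = -11481*(20 + 373/124) = -11481*2853/124 = -32755293/124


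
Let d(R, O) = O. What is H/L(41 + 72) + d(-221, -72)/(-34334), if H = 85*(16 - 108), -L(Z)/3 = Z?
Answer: 134258144/5819613 ≈ 23.070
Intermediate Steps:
L(Z) = -3*Z
H = -7820 (H = 85*(-92) = -7820)
H/L(41 + 72) + d(-221, -72)/(-34334) = -7820*(-1/(3*(41 + 72))) - 72/(-34334) = -7820/((-3*113)) - 72*(-1/34334) = -7820/(-339) + 36/17167 = -7820*(-1/339) + 36/17167 = 7820/339 + 36/17167 = 134258144/5819613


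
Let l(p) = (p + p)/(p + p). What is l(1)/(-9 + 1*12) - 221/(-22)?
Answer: 685/66 ≈ 10.379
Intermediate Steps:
l(p) = 1 (l(p) = (2*p)/((2*p)) = (2*p)*(1/(2*p)) = 1)
l(1)/(-9 + 1*12) - 221/(-22) = 1/(-9 + 1*12) - 221/(-22) = 1/(-9 + 12) - 221*(-1/22) = 1/3 + 221/22 = 685/66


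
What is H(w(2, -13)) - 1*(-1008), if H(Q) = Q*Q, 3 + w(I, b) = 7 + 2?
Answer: 1044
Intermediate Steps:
w(I, b) = 6 (w(I, b) = -3 + (7 + 2) = -3 + 9 = 6)
H(Q) = Q**2
H(w(2, -13)) - 1*(-1008) = 6**2 - 1*(-1008) = 36 + 1008 = 1044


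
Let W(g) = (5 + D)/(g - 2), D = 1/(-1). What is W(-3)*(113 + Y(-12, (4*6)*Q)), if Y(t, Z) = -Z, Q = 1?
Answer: -356/5 ≈ -71.200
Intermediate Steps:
D = -1
W(g) = 4/(-2 + g) (W(g) = (5 - 1)/(g - 2) = 4/(-2 + g))
W(-3)*(113 + Y(-12, (4*6)*Q)) = (4/(-2 - 3))*(113 - 4*6) = (4/(-5))*(113 - 24) = (4*(-⅕))*(113 - 1*24) = -4*(113 - 24)/5 = -⅘*89 = -356/5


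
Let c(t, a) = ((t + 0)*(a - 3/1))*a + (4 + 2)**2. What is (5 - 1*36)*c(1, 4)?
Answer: -1240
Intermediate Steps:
c(t, a) = 36 + a*t*(-3 + a) (c(t, a) = (t*(a - 3*1))*a + 6**2 = (t*(a - 3))*a + 36 = (t*(-3 + a))*a + 36 = a*t*(-3 + a) + 36 = 36 + a*t*(-3 + a))
(5 - 1*36)*c(1, 4) = (5 - 1*36)*(36 + 1*4**2 - 3*4*1) = (5 - 36)*(36 + 1*16 - 12) = -31*(36 + 16 - 12) = -31*40 = -1240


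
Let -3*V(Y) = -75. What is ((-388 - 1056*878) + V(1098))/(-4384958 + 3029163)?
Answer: 927531/1355795 ≈ 0.68412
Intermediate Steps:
V(Y) = 25 (V(Y) = -⅓*(-75) = 25)
((-388 - 1056*878) + V(1098))/(-4384958 + 3029163) = ((-388 - 1056*878) + 25)/(-4384958 + 3029163) = ((-388 - 927168) + 25)/(-1355795) = (-927556 + 25)*(-1/1355795) = -927531*(-1/1355795) = 927531/1355795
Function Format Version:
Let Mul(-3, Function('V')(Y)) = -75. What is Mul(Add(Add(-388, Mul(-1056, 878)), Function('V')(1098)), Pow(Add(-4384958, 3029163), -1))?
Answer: Rational(927531, 1355795) ≈ 0.68412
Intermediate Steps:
Function('V')(Y) = 25 (Function('V')(Y) = Mul(Rational(-1, 3), -75) = 25)
Mul(Add(Add(-388, Mul(-1056, 878)), Function('V')(1098)), Pow(Add(-4384958, 3029163), -1)) = Mul(Add(Add(-388, Mul(-1056, 878)), 25), Pow(Add(-4384958, 3029163), -1)) = Mul(Add(Add(-388, -927168), 25), Pow(-1355795, -1)) = Mul(Add(-927556, 25), Rational(-1, 1355795)) = Mul(-927531, Rational(-1, 1355795)) = Rational(927531, 1355795)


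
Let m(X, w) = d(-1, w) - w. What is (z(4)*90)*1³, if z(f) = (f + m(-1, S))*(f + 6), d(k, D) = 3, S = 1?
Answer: 5400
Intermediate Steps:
m(X, w) = 3 - w
z(f) = (2 + f)*(6 + f) (z(f) = (f + (3 - 1*1))*(f + 6) = (f + (3 - 1))*(6 + f) = (f + 2)*(6 + f) = (2 + f)*(6 + f))
(z(4)*90)*1³ = ((12 + 4² + 8*4)*90)*1³ = ((12 + 16 + 32)*90)*1 = (60*90)*1 = 5400*1 = 5400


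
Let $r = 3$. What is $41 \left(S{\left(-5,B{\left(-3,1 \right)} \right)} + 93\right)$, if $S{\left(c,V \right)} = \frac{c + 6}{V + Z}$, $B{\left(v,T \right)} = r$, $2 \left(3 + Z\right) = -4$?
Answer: $\frac{7585}{2} \approx 3792.5$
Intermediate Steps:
$Z = -5$ ($Z = -3 + \frac{1}{2} \left(-4\right) = -3 - 2 = -5$)
$B{\left(v,T \right)} = 3$
$S{\left(c,V \right)} = \frac{6 + c}{-5 + V}$ ($S{\left(c,V \right)} = \frac{c + 6}{V - 5} = \frac{6 + c}{-5 + V}$)
$41 \left(S{\left(-5,B{\left(-3,1 \right)} \right)} + 93\right) = 41 \left(\frac{6 - 5}{-5 + 3} + 93\right) = 41 \left(\frac{1}{-2} \cdot 1 + 93\right) = 41 \left(\left(- \frac{1}{2}\right) 1 + 93\right) = 41 \left(- \frac{1}{2} + 93\right) = 41 \cdot \frac{185}{2} = \frac{7585}{2}$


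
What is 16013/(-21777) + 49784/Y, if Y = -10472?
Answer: -1314952/239547 ≈ -5.4893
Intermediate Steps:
16013/(-21777) + 49784/Y = 16013/(-21777) + 49784/(-10472) = 16013*(-1/21777) + 49784*(-1/10472) = -16013/21777 - 889/187 = -1314952/239547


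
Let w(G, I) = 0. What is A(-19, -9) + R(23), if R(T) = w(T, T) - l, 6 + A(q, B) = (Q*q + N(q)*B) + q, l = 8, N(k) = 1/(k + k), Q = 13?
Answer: -10631/38 ≈ -279.76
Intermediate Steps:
N(k) = 1/(2*k)
A(q, B) = -6 + 14*q + B/(2*q) (A(q, B) = -6 + ((13*q + (1/(2*q))*B) + q) = -6 + ((13*q + B/(2*q)) + q) = -6 + (14*q + B/(2*q)) = -6 + 14*q + B/(2*q))
R(T) = -8 (R(T) = 0 - 1*8 = 0 - 8 = -8)
A(-19, -9) + R(23) = (-6 + 14*(-19) + (½)*(-9)/(-19)) - 8 = (-6 - 266 + (½)*(-9)*(-1/19)) - 8 = (-6 - 266 + 9/38) - 8 = -10327/38 - 8 = -10631/38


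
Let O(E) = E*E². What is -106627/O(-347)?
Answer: 106627/41781923 ≈ 0.0025520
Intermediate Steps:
O(E) = E³
-106627/O(-347) = -106627/((-347)³) = -106627/(-41781923) = -106627*(-1/41781923) = 106627/41781923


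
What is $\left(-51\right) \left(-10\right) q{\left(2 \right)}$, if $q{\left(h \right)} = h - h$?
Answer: $0$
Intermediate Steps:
$q{\left(h \right)} = 0$
$\left(-51\right) \left(-10\right) q{\left(2 \right)} = \left(-51\right) \left(-10\right) 0 = 510 \cdot 0 = 0$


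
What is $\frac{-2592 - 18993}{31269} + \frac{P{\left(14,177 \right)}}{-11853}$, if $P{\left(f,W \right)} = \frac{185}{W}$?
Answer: $- \frac{15096901550}{21867255963} \approx -0.69039$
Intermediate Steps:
$\frac{-2592 - 18993}{31269} + \frac{P{\left(14,177 \right)}}{-11853} = \frac{-2592 - 18993}{31269} + \frac{185 \cdot \frac{1}{177}}{-11853} = \left(-21585\right) \frac{1}{31269} + 185 \cdot \frac{1}{177} \left(- \frac{1}{11853}\right) = - \frac{7195}{10423} + \frac{185}{177} \left(- \frac{1}{11853}\right) = - \frac{7195}{10423} - \frac{185}{2097981} = - \frac{15096901550}{21867255963}$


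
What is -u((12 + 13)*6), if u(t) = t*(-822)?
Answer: 123300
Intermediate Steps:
u(t) = -822*t
-u((12 + 13)*6) = -(-822)*(12 + 13)*6 = -(-822)*25*6 = -(-822)*150 = -1*(-123300) = 123300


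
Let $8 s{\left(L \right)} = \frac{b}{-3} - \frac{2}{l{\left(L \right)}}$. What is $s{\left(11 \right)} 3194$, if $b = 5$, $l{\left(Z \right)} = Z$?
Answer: $- \frac{97417}{132} \approx -738.01$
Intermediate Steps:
$s{\left(L \right)} = - \frac{5}{24} - \frac{1}{4 L}$ ($s{\left(L \right)} = \frac{\frac{5}{-3} - \frac{2}{L}}{8} = \frac{5 \left(- \frac{1}{3}\right) - \frac{2}{L}}{8} = \frac{- \frac{5}{3} - \frac{2}{L}}{8} = - \frac{5}{24} - \frac{1}{4 L}$)
$s{\left(11 \right)} 3194 = \frac{-6 - 55}{24 \cdot 11} \cdot 3194 = \frac{1}{24} \cdot \frac{1}{11} \left(-6 - 55\right) 3194 = \frac{1}{24} \cdot \frac{1}{11} \left(-61\right) 3194 = \left(- \frac{61}{264}\right) 3194 = - \frac{97417}{132}$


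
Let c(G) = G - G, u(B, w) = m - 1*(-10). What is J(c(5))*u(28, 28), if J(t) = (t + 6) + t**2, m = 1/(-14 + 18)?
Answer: 123/2 ≈ 61.500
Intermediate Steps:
m = 1/4 ≈ 0.25000
u(B, w) = 41/4 (u(B, w) = 1/4 - 1*(-10) = 1/4 + 10 = 41/4)
c(G) = 0
J(t) = 6 + t + t**2 (J(t) = (6 + t) + t**2 = 6 + t + t**2)
J(c(5))*u(28, 28) = (6 + 0 + 0**2)*(41/4) = (6 + 0 + 0)*(41/4) = 6*(41/4) = 123/2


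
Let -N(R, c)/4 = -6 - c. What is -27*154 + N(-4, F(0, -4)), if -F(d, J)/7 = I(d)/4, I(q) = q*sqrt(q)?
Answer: -4134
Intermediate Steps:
I(q) = q**(3/2)
F(d, J) = -7*d**(3/2)/4
N(R, c) = 24 + 4*c (N(R, c) = -4*(-6 - c) = 24 + 4*c)
-27*154 + N(-4, F(0, -4)) = -27*154 + (24 + 4*(-7*0**(3/2)/4)) = -4158 + (24 + 4*(-7/4*0)) = -4158 + (24 + 4*0) = -4158 + (24 + 0) = -4158 + 24 = -4134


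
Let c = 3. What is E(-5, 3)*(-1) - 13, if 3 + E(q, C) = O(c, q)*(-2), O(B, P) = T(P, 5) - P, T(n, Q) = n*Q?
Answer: -50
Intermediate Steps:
T(n, Q) = Q*n
O(B, P) = 4*P (O(B, P) = 5*P - P = 4*P)
E(q, C) = -3 - 8*q (E(q, C) = -3 + (4*q)*(-2) = -3 - 8*q)
E(-5, 3)*(-1) - 13 = (-3 - 8*(-5))*(-1) - 13 = (-3 + 40)*(-1) - 13 = 37*(-1) - 13 = -37 - 13 = -50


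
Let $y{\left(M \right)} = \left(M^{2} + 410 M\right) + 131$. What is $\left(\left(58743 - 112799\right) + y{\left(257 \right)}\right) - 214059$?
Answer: $-96565$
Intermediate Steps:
$y{\left(M \right)} = 131 + M^{2} + 410 M$
$\left(\left(58743 - 112799\right) + y{\left(257 \right)}\right) - 214059 = \left(\left(58743 - 112799\right) + \left(131 + 257^{2} + 410 \cdot 257\right)\right) - 214059 = \left(\left(58743 - 112799\right) + \left(131 + 66049 + 105370\right)\right) - 214059 = \left(-54056 + 171550\right) - 214059 = 117494 - 214059 = -96565$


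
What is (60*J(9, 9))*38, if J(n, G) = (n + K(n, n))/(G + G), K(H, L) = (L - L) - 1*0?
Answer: 1140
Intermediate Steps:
K(H, L) = 0 (K(H, L) = 0 + 0 = 0)
J(n, G) = n/(2*G) (J(n, G) = (n + 0)/(G + G) = n/((2*G)) = n*(1/(2*G)) = n/(2*G))
(60*J(9, 9))*38 = (60*((½)*9/9))*38 = (60*((½)*9*(⅑)))*38 = (60*(½))*38 = 30*38 = 1140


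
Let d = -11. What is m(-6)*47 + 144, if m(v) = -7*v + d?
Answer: 1601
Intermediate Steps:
m(v) = -11 - 7*v (m(v) = -7*v - 11 = -11 - 7*v)
m(-6)*47 + 144 = (-11 - 7*(-6))*47 + 144 = (-11 + 42)*47 + 144 = 31*47 + 144 = 1457 + 144 = 1601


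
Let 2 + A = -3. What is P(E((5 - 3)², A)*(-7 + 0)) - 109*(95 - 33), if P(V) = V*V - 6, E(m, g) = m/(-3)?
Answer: -60092/9 ≈ -6676.9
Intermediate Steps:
A = -5 (A = -2 - 3 = -5)
E(m, g) = -m/3 (E(m, g) = m*(-⅓) = -m/3)
P(V) = -6 + V² (P(V) = V² - 6 = -6 + V²)
P(E((5 - 3)², A)*(-7 + 0)) - 109*(95 - 33) = (-6 + ((-(5 - 3)²/3)*(-7 + 0))²) - 109*(95 - 33) = (-6 + (-⅓*2²*(-7))²) - 109*62 = (-6 + (-⅓*4*(-7))²) - 1*6758 = (-6 + (-4/3*(-7))²) - 6758 = (-6 + (28/3)²) - 6758 = (-6 + 784/9) - 6758 = 730/9 - 6758 = -60092/9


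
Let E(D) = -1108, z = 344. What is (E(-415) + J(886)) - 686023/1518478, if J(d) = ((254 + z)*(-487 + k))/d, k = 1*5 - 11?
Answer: -74574923859/51745058 ≈ -1441.2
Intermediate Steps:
k = -6 (k = 5 - 11 = -6)
J(d) = -294814/d (J(d) = ((254 + 344)*(-487 - 6))/d = (598*(-493))/d = -294814/d)
(E(-415) + J(886)) - 686023/1518478 = (-1108 - 294814/886) - 686023/1518478 = (-1108 - 294814*1/886) - 686023*1/1518478 = (-1108 - 147407/443) - 52771/116806 = -638251/443 - 52771/116806 = -74574923859/51745058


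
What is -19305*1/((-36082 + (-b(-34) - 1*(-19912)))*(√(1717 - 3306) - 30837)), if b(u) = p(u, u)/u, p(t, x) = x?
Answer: -595308285/15377362217018 - 19305*I*√1589/15377362217018 ≈ -3.8713e-5 - 5.0044e-8*I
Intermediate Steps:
b(u) = 1 (b(u) = u/u = 1)
-19305*1/((-36082 + (-b(-34) - 1*(-19912)))*(√(1717 - 3306) - 30837)) = -19305*1/((-36082 + (-1*1 - 1*(-19912)))*(√(1717 - 3306) - 30837)) = -19305*1/((-36082 + (-1 + 19912))*(√(-1589) - 30837)) = -19305*1/((-36082 + 19911)*(I*√1589 - 30837)) = -19305*(-1/(16171*(-30837 + I*√1589))) = -19305/(498665127 - 16171*I*√1589)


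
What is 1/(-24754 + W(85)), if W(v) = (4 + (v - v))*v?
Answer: -1/24414 ≈ -4.0960e-5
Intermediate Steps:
W(v) = 4*v (W(v) = (4 + 0)*v = 4*v)
1/(-24754 + W(85)) = 1/(-24754 + 4*85) = 1/(-24754 + 340) = 1/(-24414) = -1/24414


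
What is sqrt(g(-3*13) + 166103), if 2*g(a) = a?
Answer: sqrt(664334)/2 ≈ 407.53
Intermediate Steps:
g(a) = a/2
sqrt(g(-3*13) + 166103) = sqrt((-3*13)/2 + 166103) = sqrt((1/2)*(-39) + 166103) = sqrt(-39/2 + 166103) = sqrt(332167/2) = sqrt(664334)/2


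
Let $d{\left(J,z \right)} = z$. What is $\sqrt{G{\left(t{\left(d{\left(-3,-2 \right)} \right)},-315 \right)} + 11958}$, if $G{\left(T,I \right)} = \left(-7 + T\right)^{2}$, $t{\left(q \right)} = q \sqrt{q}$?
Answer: $\sqrt{11999 + 28 i \sqrt{2}} \approx 109.54 + 0.1807 i$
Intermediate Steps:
$t{\left(q \right)} = q^{\frac{3}{2}}$
$\sqrt{G{\left(t{\left(d{\left(-3,-2 \right)} \right)},-315 \right)} + 11958} = \sqrt{\left(-7 + \left(-2\right)^{\frac{3}{2}}\right)^{2} + 11958} = \sqrt{\left(-7 - 2 i \sqrt{2}\right)^{2} + 11958} = \sqrt{11958 + \left(-7 - 2 i \sqrt{2}\right)^{2}}$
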